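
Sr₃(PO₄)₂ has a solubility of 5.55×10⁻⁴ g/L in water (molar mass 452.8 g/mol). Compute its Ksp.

Ksp = 2.99×10⁻²⁸

Convert to molarity: s = 5.55×10⁻⁴ / 452.8 = 1.2257×10⁻⁶ mol/L
Sr₃(PO₄)₂(s) ⇌ 3 Sr²⁺(aq) + 2 PO₄³⁻(aq)
If s mol/L of Sr₃(PO₄)₂ dissolves, [Sr²⁺] = 3s and [PO₄³⁻] = 2s.
Ksp = [Sr²⁺]^3[PO₄³⁻]^2 = (3s)^3 · (2s)^2 = 108s^5
Ksp = 108 × (1.2257×10⁻⁶)^5 = 2.99×10⁻²⁸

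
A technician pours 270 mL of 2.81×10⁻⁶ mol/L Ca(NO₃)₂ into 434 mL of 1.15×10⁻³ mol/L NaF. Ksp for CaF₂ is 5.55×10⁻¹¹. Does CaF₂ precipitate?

After mixing, V = 270 mL + 434 mL = 704 mL.
[Ca²⁺] = (2.81×10⁻⁶)(270)/704 = 1.08×10⁻⁶ mol/L
[F⁻] = (1.15×10⁻³)(434)/704 = 7.09×10⁻⁴ mol/L
Q = [Ca²⁺][F⁻]^2 = 5.42×10⁻¹³
Q = 5.42×10⁻¹³ < Ksp = 5.55×10⁻¹¹, so the solution is unsaturated and no precipitate forms.

No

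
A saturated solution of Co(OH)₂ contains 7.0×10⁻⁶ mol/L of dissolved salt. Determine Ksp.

Ksp = 1.4×10⁻¹⁵

Co(OH)₂(s) ⇌ Co²⁺(aq) + 2 OH⁻(aq)
If s mol/L of Co(OH)₂ dissolves, [Co²⁺] = s and [OH⁻] = 2s.
Ksp = [Co²⁺][OH⁻]^2 = s · (2s)^2 = 4s^3
Ksp = 4 × (7.0×10⁻⁶)^3 = 1.4×10⁻¹⁵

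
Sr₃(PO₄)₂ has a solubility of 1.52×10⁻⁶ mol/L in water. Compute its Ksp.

Ksp = 8.76×10⁻²⁸

Sr₃(PO₄)₂(s) ⇌ 3 Sr²⁺(aq) + 2 PO₄³⁻(aq)
For each mole of Sr₃(PO₄)₂ that dissolves per liter, [Sr²⁺] = 3s and [PO₄³⁻] = 2s; let s denote this solubility.
Ksp = [Sr²⁺]^3[PO₄³⁻]^2 = (3s)^3 · (2s)^2 = 108s^5
Ksp = 108 × (1.52×10⁻⁶)^5 = 8.76×10⁻²⁸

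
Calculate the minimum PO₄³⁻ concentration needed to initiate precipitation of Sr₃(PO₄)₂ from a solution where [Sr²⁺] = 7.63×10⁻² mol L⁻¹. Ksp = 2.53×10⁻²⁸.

7.55×10⁻¹³ M

Each salt precipitates once Q = Ksp for that salt.
Sr₃(PO₄)₂(s) ⇌ 3 Sr²⁺(aq) + 2 PO₄³⁻(aq)
Ksp = [Sr²⁺]^3[PO₄³⁻]^2 = [PO₄³⁻]^2(7.63×10⁻²)^3
[PO₄³⁻]^2 = 2.53×10⁻²⁸ / (7.63×10⁻²)^3 = 5.70×10⁻²⁵
[PO₄³⁻] = 7.55×10⁻¹³ mol L⁻¹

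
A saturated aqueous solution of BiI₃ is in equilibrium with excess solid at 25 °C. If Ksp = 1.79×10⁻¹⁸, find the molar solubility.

BiI₃(s) ⇌ Bi³⁺(aq) + 3 I⁻(aq)
Let s be the molar solubility. Then [Bi³⁺] = s and [I⁻] = 3s.
Ksp = [Bi³⁺][I⁻]^3 = s · (3s)^3 = 27s^4
27s^4 = 1.79×10⁻¹⁸  ⇒  s^4 = 6.63×10⁻²⁰
s = 1.60×10⁻⁵ M

1.60×10⁻⁵ M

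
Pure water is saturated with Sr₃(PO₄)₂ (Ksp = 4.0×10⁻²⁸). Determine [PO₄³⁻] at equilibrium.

2.6×10⁻⁶ M

Sr₃(PO₄)₂(s) ⇌ 3 Sr²⁺(aq) + 2 PO₄³⁻(aq)
With molar solubility s: [Sr²⁺] = 3s, [PO₄³⁻] = 2s.
Ksp = [Sr²⁺]^3[PO₄³⁻]^2 = (3s)^3 · (2s)^2 = 108s^5 = 4.0×10⁻²⁸
s = 1.3×10⁻⁶ M
[PO₄³⁻] = 2s = 2.6×10⁻⁶ M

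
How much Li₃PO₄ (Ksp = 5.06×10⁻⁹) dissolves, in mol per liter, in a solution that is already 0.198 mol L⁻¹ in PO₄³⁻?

9.82×10⁻⁴ M

Li₃PO₄(s) ⇌ 3 Li⁺(aq) + PO₄³⁻(aq)
With PO₄³⁻ already at 0.198 mol L⁻¹ and s small, take [PO₄³⁻] ≈ 0.198 mol L⁻¹ and [Li⁺] = 3s.
Ksp = [Li⁺]^3[PO₄³⁻] = (3s)^3(0.198)
(3s)^3 = 5.06×10⁻⁹ / (0.198) = 2.56×10⁻⁸
s = 9.82×10⁻⁴ mol L⁻¹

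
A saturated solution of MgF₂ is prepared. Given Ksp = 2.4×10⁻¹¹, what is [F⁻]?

MgF₂(s) ⇌ Mg²⁺(aq) + 2 F⁻(aq)
For each mole of MgF₂ that dissolves per liter, [Mg²⁺] = s and [F⁻] = 2s; let s denote this solubility.
Ksp = [Mg²⁺][F⁻]^2 = s · (2s)^2 = 4s^3 = 2.4×10⁻¹¹
s = 1.8×10⁻⁴ M
[F⁻] = 2s = 3.6×10⁻⁴ M

3.6×10⁻⁴ M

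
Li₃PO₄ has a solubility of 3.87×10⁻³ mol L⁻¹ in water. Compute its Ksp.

Li₃PO₄(s) ⇌ 3 Li⁺(aq) + PO₄³⁻(aq)
If s mol/L of Li₃PO₄ dissolves, [Li⁺] = 3s and [PO₄³⁻] = s.
Ksp = [Li⁺]^3[PO₄³⁻] = (3s)^3 · s = 27s^4
Ksp = 27 × (3.87×10⁻³)^4 = 6.06×10⁻⁹

Ksp = 6.06×10⁻⁹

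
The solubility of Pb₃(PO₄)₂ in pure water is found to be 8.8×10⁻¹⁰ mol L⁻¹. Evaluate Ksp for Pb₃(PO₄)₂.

Pb₃(PO₄)₂(s) ⇌ 3 Pb²⁺(aq) + 2 PO₄³⁻(aq)
If s mol/L of Pb₃(PO₄)₂ dissolves, [Pb²⁺] = 3s and [PO₄³⁻] = 2s.
Ksp = [Pb²⁺]^3[PO₄³⁻]^2 = (3s)^3 · (2s)^2 = 108s^5
Ksp = 108 × (8.8×10⁻¹⁰)^5 = 5.7×10⁻⁴⁴

Ksp = 5.7×10⁻⁴⁴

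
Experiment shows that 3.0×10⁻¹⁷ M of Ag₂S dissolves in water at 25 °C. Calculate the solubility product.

Ksp = 1.1×10⁻⁴⁹

Ag₂S(s) ⇌ 2 Ag⁺(aq) + S²⁻(aq)
For each mole of Ag₂S that dissolves per liter, [Ag⁺] = 2s and [S²⁻] = s; let s denote this solubility.
Ksp = [Ag⁺]^2[S²⁻] = (2s)^2 · s = 4s^3
Ksp = 4 × (3.0×10⁻¹⁷)^3 = 1.1×10⁻⁴⁹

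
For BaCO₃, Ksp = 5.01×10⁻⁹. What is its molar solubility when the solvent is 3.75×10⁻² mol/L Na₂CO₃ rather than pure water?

1.34×10⁻⁷ M

BaCO₃(s) ⇌ Ba²⁺(aq) + CO₃²⁻(aq)
The solution already contains CO₃²⁻ at 3.75×10⁻² mol/L. Let s be the molar solubility of BaCO₃.
[CO₃²⁻] ≈ 3.75×10⁻² mol/L (common ion dominates); [Ba²⁺] = s.
Ksp = [Ba²⁺][CO₃²⁻] = s(3.75×10⁻²)
s = 5.01×10⁻⁹ / (3.75×10⁻²) = 1.34×10⁻⁷
s = 1.34×10⁻⁷ mol/L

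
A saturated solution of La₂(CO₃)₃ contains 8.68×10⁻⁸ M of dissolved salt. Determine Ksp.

La₂(CO₃)₃(s) ⇌ 2 La³⁺(aq) + 3 CO₃²⁻(aq)
Call the molar solubility s, so that [La³⁺] = 2s and [CO₃²⁻] = 3s.
Ksp = [La³⁺]^2[CO₃²⁻]^3 = (2s)^2 · (3s)^3 = 108s^5
Ksp = 108 × (8.68×10⁻⁸)^5 = 5.32×10⁻³⁴

Ksp = 5.32×10⁻³⁴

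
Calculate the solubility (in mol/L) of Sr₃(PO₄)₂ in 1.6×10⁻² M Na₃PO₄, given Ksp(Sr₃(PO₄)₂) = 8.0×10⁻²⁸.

4.9×10⁻⁹ M

Sr₃(PO₄)₂(s) ⇌ 3 Sr²⁺(aq) + 2 PO₄³⁻(aq)
Let s be the solubility of Sr₃(PO₄)₂ here. The common ion gives [PO₄³⁻] ≈ 1.6×10⁻² M, and [Sr²⁺] = 3s.
Ksp = [Sr²⁺]^3[PO₄³⁻]^2 = (3s)^3(1.6×10⁻²)^2
(3s)^3 = 8.0×10⁻²⁸ / (1.6×10⁻²)^2 = 3.1×10⁻²⁴
s = 4.9×10⁻⁹ M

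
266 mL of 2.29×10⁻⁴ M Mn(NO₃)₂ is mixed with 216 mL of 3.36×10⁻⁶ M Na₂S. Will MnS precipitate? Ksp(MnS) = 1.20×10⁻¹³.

Yes

Total volume after mixing = 266 + 216 = 482 mL.
[Mn²⁺] = (2.29×10⁻⁴)(266)/482 = 1.26×10⁻⁴ M
[S²⁻] = (3.36×10⁻⁶)(216)/482 = 1.51×10⁻⁶ M
Q = [Mn²⁺][S²⁻] = 1.90×10⁻¹⁰
Since Q (1.90×10⁻¹⁰) exceeds Ksp (1.20×10⁻¹³), MnS will precipitate.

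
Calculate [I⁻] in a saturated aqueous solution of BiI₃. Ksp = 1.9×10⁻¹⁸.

BiI₃(s) ⇌ Bi³⁺(aq) + 3 I⁻(aq)
If s mol/L of BiI₃ dissolves, [Bi³⁺] = s and [I⁻] = 3s.
Ksp = [Bi³⁺][I⁻]^3 = s · (3s)^3 = 27s^4 = 1.9×10⁻¹⁸
s = 1.6×10⁻⁵ mol L⁻¹
[I⁻] = 3s = 4.9×10⁻⁵ mol L⁻¹

4.9×10⁻⁵ M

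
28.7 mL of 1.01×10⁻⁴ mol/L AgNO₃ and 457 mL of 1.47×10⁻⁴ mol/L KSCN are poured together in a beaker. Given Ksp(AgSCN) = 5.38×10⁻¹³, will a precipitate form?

Yes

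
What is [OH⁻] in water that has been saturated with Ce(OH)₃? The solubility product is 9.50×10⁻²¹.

Ce(OH)₃(s) ⇌ Ce³⁺(aq) + 3 OH⁻(aq)
With molar solubility s: [Ce³⁺] = s, [OH⁻] = 3s.
Ksp = [Ce³⁺][OH⁻]^3 = s · (3s)^3 = 27s^4 = 9.50×10⁻²¹
s = 4.33×10⁻⁶ M
[OH⁻] = 3s = 1.30×10⁻⁵ M

1.30×10⁻⁵ M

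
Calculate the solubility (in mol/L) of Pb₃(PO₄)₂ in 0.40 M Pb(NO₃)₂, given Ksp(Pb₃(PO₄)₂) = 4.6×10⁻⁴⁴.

Pb₃(PO₄)₂(s) ⇌ 3 Pb²⁺(aq) + 2 PO₄³⁻(aq)
Let s be the solubility of Pb₃(PO₄)₂ here. The common ion gives [Pb²⁺] ≈ 0.40 M, and [PO₄³⁻] = 2s.
Ksp = [Pb²⁺]^3[PO₄³⁻]^2 = (0.40)^3(2s)^2
(2s)^2 = 4.6×10⁻⁴⁴ / (0.40)^3 = 7.2×10⁻⁴³
s = 4.2×10⁻²² M

4.2×10⁻²² M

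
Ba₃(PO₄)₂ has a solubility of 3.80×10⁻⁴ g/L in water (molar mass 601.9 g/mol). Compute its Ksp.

Ksp = 1.08×10⁻²⁹

Molar solubility s = (3.80×10⁻⁴ g/L) / (601.9 g/mol) = 6.3133×10⁻⁷ mol/L
Ba₃(PO₄)₂(s) ⇌ 3 Ba²⁺(aq) + 2 PO₄³⁻(aq)
Let s be the molar solubility. Then [Ba²⁺] = 3s and [PO₄³⁻] = 2s.
Ksp = [Ba²⁺]^3[PO₄³⁻]^2 = (3s)^3 · (2s)^2 = 108s^5
Ksp = 108 × (6.3133×10⁻⁷)^5 = 1.08×10⁻²⁹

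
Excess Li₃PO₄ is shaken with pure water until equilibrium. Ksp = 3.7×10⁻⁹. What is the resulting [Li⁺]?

Li₃PO₄(s) ⇌ 3 Li⁺(aq) + PO₄³⁻(aq)
Call the molar solubility s, so that [Li⁺] = 3s and [PO₄³⁻] = s.
Ksp = [Li⁺]^3[PO₄³⁻] = (3s)^3 · s = 27s^4 = 3.7×10⁻⁹
s = 3.4×10⁻³ M
[Li⁺] = 3s = 1.0×10⁻² M

1.0×10⁻² M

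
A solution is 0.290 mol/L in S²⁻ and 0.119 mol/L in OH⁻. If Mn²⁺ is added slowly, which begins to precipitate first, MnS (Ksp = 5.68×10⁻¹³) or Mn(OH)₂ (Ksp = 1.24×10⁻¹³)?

A salt starts to precipitate once the ion product Q reaches its Ksp.
For MnS: [Mn²⁺] = (Ksp/[S²⁻]) = 1.96×10⁻¹² mol/L
For Mn(OH)₂: [Mn²⁺] = (Ksp/[OH⁻]^2) = 8.76×10⁻¹² mol/L
MnS requires the lower [Mn²⁺], so it precipitates first.

MnS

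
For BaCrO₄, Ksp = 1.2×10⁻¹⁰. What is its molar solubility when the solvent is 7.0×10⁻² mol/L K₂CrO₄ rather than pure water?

1.7×10⁻⁹ M

BaCrO₄(s) ⇌ Ba²⁺(aq) + CrO₄²⁻(aq)
CrO₄²⁻ is already present at 7.0×10⁻² mol/L. If s mol/L of BaCrO₄ dissolves, [Ba²⁺] = s while [CrO₄²⁻] ≈ 7.0×10⁻² mol/L.
Ksp = [Ba²⁺][CrO₄²⁻] = s(7.0×10⁻²)
s = 1.2×10⁻¹⁰ / (7.0×10⁻²) = 1.7×10⁻⁹
s = 1.7×10⁻⁹ mol/L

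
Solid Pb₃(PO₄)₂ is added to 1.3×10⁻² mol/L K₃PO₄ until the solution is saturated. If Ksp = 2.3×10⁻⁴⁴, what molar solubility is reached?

Pb₃(PO₄)₂(s) ⇌ 3 Pb²⁺(aq) + 2 PO₄³⁻(aq)
PO₄³⁻ is already present at 1.3×10⁻² mol/L. If s mol/L of Pb₃(PO₄)₂ dissolves, [Pb²⁺] = 3s while [PO₄³⁻] ≈ 1.3×10⁻² mol/L.
Ksp = [Pb²⁺]^3[PO₄³⁻]^2 = (3s)^3(1.3×10⁻²)^2
(3s)^3 = 2.3×10⁻⁴⁴ / (1.3×10⁻²)^2 = 1.4×10⁻⁴⁰
s = 1.7×10⁻¹⁴ mol/L

1.7×10⁻¹⁴ M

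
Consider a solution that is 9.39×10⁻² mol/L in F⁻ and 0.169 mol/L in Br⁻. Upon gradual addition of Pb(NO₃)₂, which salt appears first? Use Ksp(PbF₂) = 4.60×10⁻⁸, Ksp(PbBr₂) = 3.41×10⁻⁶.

PbF₂

Precipitation of each salt begins when its ion product equals Ksp.
For PbF₂: [Pb²⁺] = (Ksp/[F⁻]^2) = 5.22×10⁻⁶ mol/L
For PbBr₂: [Pb²⁺] = (Ksp/[Br⁻]^2) = 1.19×10⁻⁴ mol/L
PbF₂ requires the lower [Pb²⁺], so it precipitates first.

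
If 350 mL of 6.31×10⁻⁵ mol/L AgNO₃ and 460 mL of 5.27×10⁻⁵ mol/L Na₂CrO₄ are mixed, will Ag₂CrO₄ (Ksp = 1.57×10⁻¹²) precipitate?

After mixing, V = 350 mL + 460 mL = 810 mL.
[Ag⁺] = (6.31×10⁻⁵)(350)/810 = 2.73×10⁻⁵ mol/L
[CrO₄²⁻] = (5.27×10⁻⁵)(460)/810 = 2.99×10⁻⁵ mol/L
Q = [Ag⁺]^2[CrO₄²⁻] = 2.22×10⁻¹⁴
Since Q (2.22×10⁻¹⁴) is less than Ksp (1.57×10⁻¹²), no Ag₂CrO₄ precipitates.

No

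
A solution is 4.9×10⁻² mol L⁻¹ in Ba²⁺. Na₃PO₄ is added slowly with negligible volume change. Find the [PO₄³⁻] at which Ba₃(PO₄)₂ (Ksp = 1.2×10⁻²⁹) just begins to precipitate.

3.2×10⁻¹³ M

A salt starts to precipitate once the ion product Q reaches its Ksp.
Ba₃(PO₄)₂(s) ⇌ 3 Ba²⁺(aq) + 2 PO₄³⁻(aq)
Ksp = [Ba²⁺]^3[PO₄³⁻]^2 = [PO₄³⁻]^2(4.9×10⁻²)^3
[PO₄³⁻]^2 = 1.2×10⁻²⁹ / (4.9×10⁻²)^3 = 1.0×10⁻²⁵
[PO₄³⁻] = 3.2×10⁻¹³ mol L⁻¹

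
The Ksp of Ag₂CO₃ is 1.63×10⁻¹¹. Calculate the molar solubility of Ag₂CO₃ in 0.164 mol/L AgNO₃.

6.06×10⁻¹⁰ M

Ag₂CO₃(s) ⇌ 2 Ag⁺(aq) + CO₃²⁻(aq)
Let s be the solubility of Ag₂CO₃ here. The common ion gives [Ag⁺] ≈ 0.164 mol/L, and [CO₃²⁻] = s.
Ksp = [Ag⁺]^2[CO₃²⁻] = (0.164)^2s
s = 1.63×10⁻¹¹ / (0.164)^2 = 6.06×10⁻¹⁰
s = 6.06×10⁻¹⁰ mol/L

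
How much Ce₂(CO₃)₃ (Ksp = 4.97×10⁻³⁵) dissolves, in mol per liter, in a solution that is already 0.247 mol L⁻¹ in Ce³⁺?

3.11×10⁻¹² M

Ce₂(CO₃)₃(s) ⇌ 2 Ce³⁺(aq) + 3 CO₃²⁻(aq)
Ce³⁺ is already present at 0.247 mol L⁻¹. If s mol/L of Ce₂(CO₃)₃ dissolves, [CO₃²⁻] = 3s while [Ce³⁺] ≈ 0.247 mol L⁻¹.
Ksp = [Ce³⁺]^2[CO₃²⁻]^3 = (0.247)^2(3s)^3
(3s)^3 = 4.97×10⁻³⁵ / (0.247)^2 = 8.15×10⁻³⁴
s = 3.11×10⁻¹² mol L⁻¹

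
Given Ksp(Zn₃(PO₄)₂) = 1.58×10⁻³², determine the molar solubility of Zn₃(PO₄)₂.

Zn₃(PO₄)₂(s) ⇌ 3 Zn²⁺(aq) + 2 PO₄³⁻(aq)
For each mole of Zn₃(PO₄)₂ that dissolves per liter, [Zn²⁺] = 3s and [PO₄³⁻] = 2s; let s denote this solubility.
Ksp = [Zn²⁺]^3[PO₄³⁻]^2 = (3s)^3 · (2s)^2 = 108s^5
108s^5 = 1.58×10⁻³²  ⇒  s^5 = 1.46×10⁻³⁴
Taking the 5th root, s = 1.71×10⁻⁷ mol L⁻¹.

1.71×10⁻⁷ M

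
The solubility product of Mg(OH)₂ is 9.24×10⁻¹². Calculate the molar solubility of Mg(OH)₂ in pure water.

1.32×10⁻⁴ M

Mg(OH)₂(s) ⇌ Mg²⁺(aq) + 2 OH⁻(aq)
With molar solubility s: [Mg²⁺] = s, [OH⁻] = 2s.
Ksp = [Mg²⁺][OH⁻]^2 = s · (2s)^2 = 4s^3
4s^3 = 9.24×10⁻¹²  ⇒  s^3 = 2.31×10⁻¹²
Taking the 3rd root, s = 1.32×10⁻⁴ M.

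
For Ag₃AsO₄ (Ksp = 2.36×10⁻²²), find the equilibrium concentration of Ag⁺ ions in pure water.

Ag₃AsO₄(s) ⇌ 3 Ag⁺(aq) + AsO₄³⁻(aq)
Call the molar solubility s, so that [Ag⁺] = 3s and [AsO₄³⁻] = s.
Ksp = [Ag⁺]^3[AsO₄³⁻] = (3s)^3 · s = 27s^4 = 2.36×10⁻²²
s = 1.72×10⁻⁶ mol L⁻¹
[Ag⁺] = 3s = 5.16×10⁻⁶ mol L⁻¹

5.16×10⁻⁶ M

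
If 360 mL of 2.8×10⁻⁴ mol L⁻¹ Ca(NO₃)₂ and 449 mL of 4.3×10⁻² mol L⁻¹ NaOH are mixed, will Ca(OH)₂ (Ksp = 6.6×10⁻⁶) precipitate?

No

Total volume after mixing = 360 + 449 = 809 mL.
[Ca²⁺] = (2.8×10⁻⁴)(360)/809 = 1.2×10⁻⁴ mol L⁻¹
[OH⁻] = (4.3×10⁻²)(449)/809 = 2.4×10⁻² mol L⁻¹
Q = [Ca²⁺][OH⁻]^2 = 7.1×10⁻⁸
Q < Ksp (7.1×10⁻⁸ vs 6.6×10⁻⁶); the solution remains unsaturated and no precipitate forms.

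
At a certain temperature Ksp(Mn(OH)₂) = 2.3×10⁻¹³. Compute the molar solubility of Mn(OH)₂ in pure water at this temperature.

Mn(OH)₂(s) ⇌ Mn²⁺(aq) + 2 OH⁻(aq)
With molar solubility s: [Mn²⁺] = s, [OH⁻] = 2s.
Ksp = [Mn²⁺][OH⁻]^2 = s · (2s)^2 = 4s^3
4s^3 = 2.3×10⁻¹³  ⇒  s^3 = 5.8×10⁻¹⁴
Taking the 3rd root, s = 3.9×10⁻⁵ mol/L.

3.9×10⁻⁵ M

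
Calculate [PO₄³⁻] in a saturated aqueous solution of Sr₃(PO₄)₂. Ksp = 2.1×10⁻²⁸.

Sr₃(PO₄)₂(s) ⇌ 3 Sr²⁺(aq) + 2 PO₄³⁻(aq)
Let s be the molar solubility. Then [Sr²⁺] = 3s and [PO₄³⁻] = 2s.
Ksp = [Sr²⁺]^3[PO₄³⁻]^2 = (3s)^3 · (2s)^2 = 108s^5 = 2.1×10⁻²⁸
s = 1.1×10⁻⁶ mol L⁻¹
[PO₄³⁻] = 2s = 2.3×10⁻⁶ mol L⁻¹

2.3×10⁻⁶ M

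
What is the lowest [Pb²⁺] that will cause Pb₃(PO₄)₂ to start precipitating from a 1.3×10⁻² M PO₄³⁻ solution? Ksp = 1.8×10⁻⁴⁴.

Each salt precipitates once Q = Ksp for that salt.
Pb₃(PO₄)₂(s) ⇌ 3 Pb²⁺(aq) + 2 PO₄³⁻(aq)
Ksp = [Pb²⁺]^3[PO₄³⁻]^2 = [Pb²⁺]^3(1.3×10⁻²)^2
[Pb²⁺]^3 = 1.8×10⁻⁴⁴ / (1.3×10⁻²)^2 = 1.1×10⁻⁴⁰
[Pb²⁺] = 4.7×10⁻¹⁴ M

4.7×10⁻¹⁴ M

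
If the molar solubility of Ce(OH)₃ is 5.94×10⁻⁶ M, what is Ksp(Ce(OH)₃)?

Ce(OH)₃(s) ⇌ Ce³⁺(aq) + 3 OH⁻(aq)
With molar solubility s: [Ce³⁺] = s, [OH⁻] = 3s.
Ksp = [Ce³⁺][OH⁻]^3 = s · (3s)^3 = 27s^4
Ksp = 27 × (5.94×10⁻⁶)^4 = 3.36×10⁻²⁰

Ksp = 3.36×10⁻²⁰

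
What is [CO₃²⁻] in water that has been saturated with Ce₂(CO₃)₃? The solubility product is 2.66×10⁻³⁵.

1.43×10⁻⁷ M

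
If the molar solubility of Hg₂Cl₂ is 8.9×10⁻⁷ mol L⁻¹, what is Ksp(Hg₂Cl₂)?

Hg₂Cl₂(s) ⇌ Hg₂²⁺(aq) + 2 Cl⁻(aq)
Call the molar solubility s, so that [Hg₂²⁺] = s and [Cl⁻] = 2s.
Ksp = [Hg₂²⁺][Cl⁻]^2 = s · (2s)^2 = 4s^3
Ksp = 4 × (8.9×10⁻⁷)^3 = 2.8×10⁻¹⁸

Ksp = 2.8×10⁻¹⁸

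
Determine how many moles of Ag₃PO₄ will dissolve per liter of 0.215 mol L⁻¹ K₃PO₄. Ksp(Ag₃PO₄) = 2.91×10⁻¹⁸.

7.94×10⁻⁷ M

Ag₃PO₄(s) ⇌ 3 Ag⁺(aq) + PO₄³⁻(aq)
PO₄³⁻ is already present at 0.215 mol L⁻¹. If s mol/L of Ag₃PO₄ dissolves, [Ag⁺] = 3s while [PO₄³⁻] ≈ 0.215 mol L⁻¹.
Ksp = [Ag⁺]^3[PO₄³⁻] = (3s)^3(0.215)
(3s)^3 = 2.91×10⁻¹⁸ / (0.215) = 1.35×10⁻¹⁷
s = 7.94×10⁻⁷ mol L⁻¹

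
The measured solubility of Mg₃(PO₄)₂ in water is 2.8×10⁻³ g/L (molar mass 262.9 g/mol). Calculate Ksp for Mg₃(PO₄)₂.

s = (2.8×10⁻³ g L⁻¹)/(262.9 g mol⁻¹) = 1.065×10⁻⁵ M
Mg₃(PO₄)₂(s) ⇌ 3 Mg²⁺(aq) + 2 PO₄³⁻(aq)
If s mol/L of Mg₃(PO₄)₂ dissolves, [Mg²⁺] = 3s and [PO₄³⁻] = 2s.
Ksp = [Mg²⁺]^3[PO₄³⁻]^2 = (3s)^3 · (2s)^2 = 108s^5
Ksp = 108 × (1.065×10⁻⁵)^5 = 1.5×10⁻²³

Ksp = 1.5×10⁻²³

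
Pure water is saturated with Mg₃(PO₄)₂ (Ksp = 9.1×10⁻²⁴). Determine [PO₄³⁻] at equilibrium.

Mg₃(PO₄)₂(s) ⇌ 3 Mg²⁺(aq) + 2 PO₄³⁻(aq)
With molar solubility s: [Mg²⁺] = 3s, [PO₄³⁻] = 2s.
Ksp = [Mg²⁺]^3[PO₄³⁻]^2 = (3s)^3 · (2s)^2 = 108s^5 = 9.1×10⁻²⁴
s = 9.7×10⁻⁶ mol L⁻¹
[PO₄³⁻] = 2s = 1.9×10⁻⁵ mol L⁻¹

1.9×10⁻⁵ M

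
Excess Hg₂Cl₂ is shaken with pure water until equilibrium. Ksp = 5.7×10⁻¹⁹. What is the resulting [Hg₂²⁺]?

5.2×10⁻⁷ M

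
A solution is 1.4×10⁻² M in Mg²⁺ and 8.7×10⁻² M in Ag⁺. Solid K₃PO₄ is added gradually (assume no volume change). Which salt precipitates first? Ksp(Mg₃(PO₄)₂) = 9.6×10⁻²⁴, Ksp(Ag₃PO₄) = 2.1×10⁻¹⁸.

Each salt precipitates once Q = Ksp for that salt.
For Mg₃(PO₄)₂: [PO₄³⁻] = (Ksp/[Mg²⁺]^3)^(1/2) = 1.9×10⁻⁹ M
For Ag₃PO₄: [PO₄³⁻] = (Ksp/[Ag⁺]^3) = 3.2×10⁻¹⁵ M
Since Ag₃PO₄ needs less PO₄³⁻ to reach saturation, it precipitates first.

Ag₃PO₄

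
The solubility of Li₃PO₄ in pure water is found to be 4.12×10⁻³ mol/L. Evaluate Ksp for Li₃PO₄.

Ksp = 7.78×10⁻⁹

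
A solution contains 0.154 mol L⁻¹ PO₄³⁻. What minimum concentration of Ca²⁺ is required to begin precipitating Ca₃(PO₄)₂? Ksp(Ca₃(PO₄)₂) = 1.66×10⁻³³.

Each salt precipitates once Q = Ksp for that salt.
Ca₃(PO₄)₂(s) ⇌ 3 Ca²⁺(aq) + 2 PO₄³⁻(aq)
Ksp = [Ca²⁺]^3[PO₄³⁻]^2 = [Ca²⁺]^3(0.154)^2
[Ca²⁺]^3 = 1.66×10⁻³³ / (0.154)^2 = 7.00×10⁻³²
[Ca²⁺] = 4.12×10⁻¹¹ mol L⁻¹

4.12×10⁻¹¹ M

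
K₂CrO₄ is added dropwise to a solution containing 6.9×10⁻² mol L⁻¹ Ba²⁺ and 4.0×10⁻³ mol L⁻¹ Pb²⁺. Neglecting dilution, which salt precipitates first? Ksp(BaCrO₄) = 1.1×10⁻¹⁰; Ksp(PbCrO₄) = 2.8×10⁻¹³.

Precipitation begins when Q = Ksp.
For BaCrO₄: [CrO₄²⁻] = (Ksp/[Ba²⁺]) = 1.6×10⁻⁹ mol L⁻¹
For PbCrO₄: [CrO₄²⁻] = (Ksp/[Pb²⁺]) = 7.0×10⁻¹¹ mol L⁻¹
PbCrO₄ requires the lower [CrO₄²⁻], so it precipitates first.

PbCrO₄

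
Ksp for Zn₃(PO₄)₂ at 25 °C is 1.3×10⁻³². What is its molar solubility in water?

1.6×10⁻⁷ M

Zn₃(PO₄)₂(s) ⇌ 3 Zn²⁺(aq) + 2 PO₄³⁻(aq)
If s mol/L of Zn₃(PO₄)₂ dissolves, [Zn²⁺] = 3s and [PO₄³⁻] = 2s.
Ksp = [Zn²⁺]^3[PO₄³⁻]^2 = (3s)^3 · (2s)^2 = 108s^5
108s^5 = 1.3×10⁻³²  ⇒  s^5 = 1.2×10⁻³⁴
s = 1.6×10⁻⁷ M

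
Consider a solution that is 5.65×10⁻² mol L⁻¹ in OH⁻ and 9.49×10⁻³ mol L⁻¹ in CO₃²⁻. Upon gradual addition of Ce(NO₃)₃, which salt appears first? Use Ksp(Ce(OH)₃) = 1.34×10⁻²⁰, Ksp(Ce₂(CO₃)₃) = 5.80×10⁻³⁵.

Ce(OH)₃

A salt starts to precipitate once the ion product Q reaches its Ksp.
For Ce(OH)₃: [Ce³⁺] = (Ksp/[OH⁻]^3) = 7.43×10⁻¹⁷ mol L⁻¹
For Ce₂(CO₃)₃: [Ce³⁺] = (Ksp/[CO₃²⁻]^3)^(1/2) = 8.24×10⁻¹⁵ mol L⁻¹
Ce(OH)₃ requires the lower [Ce³⁺], so it precipitates first.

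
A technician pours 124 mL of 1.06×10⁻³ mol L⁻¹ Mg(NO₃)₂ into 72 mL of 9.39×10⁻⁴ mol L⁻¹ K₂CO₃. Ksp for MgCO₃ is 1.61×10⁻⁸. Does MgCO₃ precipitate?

Yes

After mixing, V = 124 mL + 72 mL = 196 mL.
[Mg²⁺] = (1.06×10⁻³)(124)/196 = 6.71×10⁻⁴ mol L⁻¹
[CO₃²⁻] = (9.39×10⁻⁴)(72)/196 = 3.45×10⁻⁴ mol L⁻¹
Q = [Mg²⁺][CO₃²⁻] = 2.31×10⁻⁷
Because Q > Ksp (2.31×10⁻⁷ vs 1.61×10⁻⁸), a precipitate of MgCO₃ forms.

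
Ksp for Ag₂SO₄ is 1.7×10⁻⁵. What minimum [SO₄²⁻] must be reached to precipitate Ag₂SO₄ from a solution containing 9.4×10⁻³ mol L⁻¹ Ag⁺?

0.19 M

Precipitation begins when Q = Ksp.
Ag₂SO₄(s) ⇌ 2 Ag⁺(aq) + SO₄²⁻(aq)
Ksp = [Ag⁺]^2[SO₄²⁻] = [SO₄²⁻](9.4×10⁻³)^2
[SO₄²⁻] = 1.7×10⁻⁵ / (9.4×10⁻³)^2 = 0.19
[SO₄²⁻] = 0.19 mol L⁻¹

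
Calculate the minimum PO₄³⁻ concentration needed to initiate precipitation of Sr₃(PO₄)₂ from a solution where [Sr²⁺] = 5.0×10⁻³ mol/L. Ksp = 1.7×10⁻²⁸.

A salt starts to precipitate once the ion product Q reaches its Ksp.
Sr₃(PO₄)₂(s) ⇌ 3 Sr²⁺(aq) + 2 PO₄³⁻(aq)
Ksp = [Sr²⁺]^3[PO₄³⁻]^2 = [PO₄³⁻]^2(5.0×10⁻³)^3
[PO₄³⁻]^2 = 1.7×10⁻²⁸ / (5.0×10⁻³)^3 = 1.4×10⁻²¹
[PO₄³⁻] = 3.7×10⁻¹¹ mol/L

3.7×10⁻¹¹ M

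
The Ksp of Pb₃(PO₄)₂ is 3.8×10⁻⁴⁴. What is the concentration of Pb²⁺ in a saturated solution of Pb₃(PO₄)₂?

Pb₃(PO₄)₂(s) ⇌ 3 Pb²⁺(aq) + 2 PO₄³⁻(aq)
With molar solubility s: [Pb²⁺] = 3s, [PO₄³⁻] = 2s.
Ksp = [Pb²⁺]^3[PO₄³⁻]^2 = (3s)^3 · (2s)^2 = 108s^5 = 3.8×10⁻⁴⁴
s = 8.1×10⁻¹⁰ M
[Pb²⁺] = 3s = 2.4×10⁻⁹ M

2.4×10⁻⁹ M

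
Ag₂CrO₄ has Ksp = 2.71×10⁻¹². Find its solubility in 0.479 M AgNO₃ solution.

Ag₂CrO₄(s) ⇌ 2 Ag⁺(aq) + CrO₄²⁻(aq)
Ag⁺ is already present at 0.479 M. If s mol/L of Ag₂CrO₄ dissolves, [CrO₄²⁻] = s while [Ag⁺] ≈ 0.479 M.
Ksp = [Ag⁺]^2[CrO₄²⁻] = (0.479)^2s
s = 2.71×10⁻¹² / (0.479)^2 = 1.18×10⁻¹¹
s = 1.18×10⁻¹¹ M

1.18×10⁻¹¹ M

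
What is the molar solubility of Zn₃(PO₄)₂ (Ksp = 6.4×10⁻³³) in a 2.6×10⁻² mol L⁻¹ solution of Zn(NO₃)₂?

Zn₃(PO₄)₂(s) ⇌ 3 Zn²⁺(aq) + 2 PO₄³⁻(aq)
Zn²⁺ is already present at 2.6×10⁻² mol L⁻¹. If s mol/L of Zn₃(PO₄)₂ dissolves, [PO₄³⁻] = 2s while [Zn²⁺] ≈ 2.6×10⁻² mol L⁻¹.
Ksp = [Zn²⁺]^3[PO₄³⁻]^2 = (2.6×10⁻²)^3(2s)^2
(2s)^2 = 6.4×10⁻³³ / (2.6×10⁻²)^3 = 3.6×10⁻²⁸
s = 9.5×10⁻¹⁵ mol L⁻¹

9.5×10⁻¹⁵ M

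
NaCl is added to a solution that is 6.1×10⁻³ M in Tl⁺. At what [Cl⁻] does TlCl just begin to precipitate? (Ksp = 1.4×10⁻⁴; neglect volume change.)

Precipitation of each salt begins when its ion product equals Ksp.
TlCl(s) ⇌ Tl⁺(aq) + Cl⁻(aq)
Ksp = [Tl⁺][Cl⁻] = [Cl⁻](6.1×10⁻³)
[Cl⁻] = 1.4×10⁻⁴ / (6.1×10⁻³) = 2.3×10⁻²
[Cl⁻] = 2.3×10⁻² M

2.3×10⁻² M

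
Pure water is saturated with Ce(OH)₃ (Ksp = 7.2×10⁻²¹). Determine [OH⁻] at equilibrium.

1.2×10⁻⁵ M

Ce(OH)₃(s) ⇌ Ce³⁺(aq) + 3 OH⁻(aq)
For each mole of Ce(OH)₃ that dissolves per liter, [Ce³⁺] = s and [OH⁻] = 3s; let s denote this solubility.
Ksp = [Ce³⁺][OH⁻]^3 = s · (3s)^3 = 27s^4 = 7.2×10⁻²¹
s = 4.0×10⁻⁶ M
[OH⁻] = 3s = 1.2×10⁻⁵ M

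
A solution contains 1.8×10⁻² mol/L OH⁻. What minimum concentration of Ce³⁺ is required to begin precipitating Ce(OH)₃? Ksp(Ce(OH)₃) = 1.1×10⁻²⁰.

Each salt precipitates once Q = Ksp for that salt.
Ce(OH)₃(s) ⇌ Ce³⁺(aq) + 3 OH⁻(aq)
Ksp = [Ce³⁺][OH⁻]^3 = [Ce³⁺](1.8×10⁻²)^3
[Ce³⁺] = 1.1×10⁻²⁰ / (1.8×10⁻²)^3 = 1.9×10⁻¹⁵
[Ce³⁺] = 1.9×10⁻¹⁵ mol/L

1.9×10⁻¹⁵ M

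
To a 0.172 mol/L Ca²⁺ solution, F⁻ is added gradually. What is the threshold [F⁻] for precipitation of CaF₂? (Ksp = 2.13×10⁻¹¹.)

1.11×10⁻⁵ M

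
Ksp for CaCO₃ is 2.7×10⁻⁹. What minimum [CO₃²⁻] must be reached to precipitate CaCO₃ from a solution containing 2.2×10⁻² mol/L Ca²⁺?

Each salt precipitates once Q = Ksp for that salt.
CaCO₃(s) ⇌ Ca²⁺(aq) + CO₃²⁻(aq)
Ksp = [Ca²⁺][CO₃²⁻] = [CO₃²⁻](2.2×10⁻²)
[CO₃²⁻] = 2.7×10⁻⁹ / (2.2×10⁻²) = 1.2×10⁻⁷
[CO₃²⁻] = 1.2×10⁻⁷ mol/L

1.2×10⁻⁷ M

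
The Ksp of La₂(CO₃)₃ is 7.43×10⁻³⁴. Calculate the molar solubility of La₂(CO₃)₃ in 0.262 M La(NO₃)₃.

7.37×10⁻¹² M

La₂(CO₃)₃(s) ⇌ 2 La³⁺(aq) + 3 CO₃²⁻(aq)
The solution already contains La³⁺ at 0.262 M. Let s be the molar solubility of La₂(CO₃)₃.
[La³⁺] ≈ 0.262 M (common ion dominates); [CO₃²⁻] = 3s.
Ksp = [La³⁺]^2[CO₃²⁻]^3 = (0.262)^2(3s)^3
(3s)^3 = 7.43×10⁻³⁴ / (0.262)^2 = 1.08×10⁻³²
s = 7.37×10⁻¹² M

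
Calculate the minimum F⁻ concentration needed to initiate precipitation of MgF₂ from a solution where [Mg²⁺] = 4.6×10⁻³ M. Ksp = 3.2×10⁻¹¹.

A salt starts to precipitate once the ion product Q reaches its Ksp.
MgF₂(s) ⇌ Mg²⁺(aq) + 2 F⁻(aq)
Ksp = [Mg²⁺][F⁻]^2 = [F⁻]^2(4.6×10⁻³)
[F⁻]^2 = 3.2×10⁻¹¹ / (4.6×10⁻³) = 7.0×10⁻⁹
[F⁻] = 8.3×10⁻⁵ M

8.3×10⁻⁵ M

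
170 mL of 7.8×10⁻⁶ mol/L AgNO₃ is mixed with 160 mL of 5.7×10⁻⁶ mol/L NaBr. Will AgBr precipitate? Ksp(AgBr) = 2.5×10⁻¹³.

After mixing, V = 170 mL + 160 mL = 330 mL.
[Ag⁺] = (7.8×10⁻⁶)(170)/330 = 4.0×10⁻⁶ mol/L
[Br⁻] = (5.7×10⁻⁶)(160)/330 = 2.8×10⁻⁶ mol/L
Q = [Ag⁺][Br⁻] = 1.1×10⁻¹¹
Because Q > Ksp (1.1×10⁻¹¹ vs 2.5×10⁻¹³), a precipitate of AgBr forms.

Yes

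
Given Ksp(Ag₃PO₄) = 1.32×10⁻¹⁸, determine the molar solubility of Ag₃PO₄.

1.49×10⁻⁵ M

Ag₃PO₄(s) ⇌ 3 Ag⁺(aq) + PO₄³⁻(aq)
If s mol/L of Ag₃PO₄ dissolves, [Ag⁺] = 3s and [PO₄³⁻] = s.
Ksp = [Ag⁺]^3[PO₄³⁻] = (3s)^3 · s = 27s^4
27s^4 = 1.32×10⁻¹⁸  ⇒  s^4 = 4.89×10⁻²⁰
s = 1.49×10⁻⁵ mol L⁻¹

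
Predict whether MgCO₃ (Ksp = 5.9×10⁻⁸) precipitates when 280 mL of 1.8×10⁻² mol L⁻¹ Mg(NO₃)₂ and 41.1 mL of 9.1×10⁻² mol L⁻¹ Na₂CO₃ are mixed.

Total volume after mixing = 280 + 41.1 = 321.1 mL.
[Mg²⁺] = (1.8×10⁻²)(280)/321.1 = 1.6×10⁻² mol L⁻¹
[CO₃²⁻] = (9.1×10⁻²)(41.1)/321.1 = 1.2×10⁻² mol L⁻¹
Q = [Mg²⁺][CO₃²⁻] = 1.8×10⁻⁴
Because Q > Ksp (1.8×10⁻⁴ vs 5.9×10⁻⁸), a precipitate of MgCO₃ forms.

Yes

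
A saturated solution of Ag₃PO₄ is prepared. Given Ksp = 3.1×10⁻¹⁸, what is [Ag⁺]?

5.5×10⁻⁵ M

Ag₃PO₄(s) ⇌ 3 Ag⁺(aq) + PO₄³⁻(aq)
With molar solubility s: [Ag⁺] = 3s, [PO₄³⁻] = s.
Ksp = [Ag⁺]^3[PO₄³⁻] = (3s)^3 · s = 27s^4 = 3.1×10⁻¹⁸
s = 1.8×10⁻⁵ mol L⁻¹
[Ag⁺] = 3s = 5.5×10⁻⁵ mol L⁻¹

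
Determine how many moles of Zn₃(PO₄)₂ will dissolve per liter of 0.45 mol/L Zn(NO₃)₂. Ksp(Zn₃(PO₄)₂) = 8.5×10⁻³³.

1.5×10⁻¹⁶ M

Zn₃(PO₄)₂(s) ⇌ 3 Zn²⁺(aq) + 2 PO₄³⁻(aq)
The solution already contains Zn²⁺ at 0.45 mol/L. Let s be the molar solubility of Zn₃(PO₄)₂.
[Zn²⁺] ≈ 0.45 mol/L (common ion dominates); [PO₄³⁻] = 2s.
Ksp = [Zn²⁺]^3[PO₄³⁻]^2 = (0.45)^3(2s)^2
(2s)^2 = 8.5×10⁻³³ / (0.45)^3 = 9.3×10⁻³²
s = 1.5×10⁻¹⁶ mol/L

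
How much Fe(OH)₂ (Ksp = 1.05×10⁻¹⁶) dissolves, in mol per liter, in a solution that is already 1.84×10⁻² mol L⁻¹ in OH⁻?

Fe(OH)₂(s) ⇌ Fe²⁺(aq) + 2 OH⁻(aq)
With OH⁻ already at 1.84×10⁻² mol L⁻¹ and s small, take [OH⁻] ≈ 1.84×10⁻² mol L⁻¹ and [Fe²⁺] = s.
Ksp = [Fe²⁺][OH⁻]^2 = s(1.84×10⁻²)^2
s = 1.05×10⁻¹⁶ / (1.84×10⁻²)^2 = 3.10×10⁻¹³
s = 3.10×10⁻¹³ mol L⁻¹

3.10×10⁻¹³ M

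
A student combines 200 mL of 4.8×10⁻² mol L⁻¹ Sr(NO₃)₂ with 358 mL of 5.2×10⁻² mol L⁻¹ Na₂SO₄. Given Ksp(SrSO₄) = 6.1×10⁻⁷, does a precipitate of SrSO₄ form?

Total volume after mixing = 200 + 358 = 558 mL.
[Sr²⁺] = (4.8×10⁻²)(200)/558 = 1.7×10⁻² mol L⁻¹
[SO₄²⁻] = (5.2×10⁻²)(358)/558 = 3.3×10⁻² mol L⁻¹
Q = [Sr²⁺][SO₄²⁻] = 5.7×10⁻⁴
Because Q > Ksp (5.7×10⁻⁴ vs 6.1×10⁻⁷), a precipitate of SrSO₄ forms.

Yes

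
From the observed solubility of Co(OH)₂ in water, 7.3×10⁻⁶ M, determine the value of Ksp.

Co(OH)₂(s) ⇌ Co²⁺(aq) + 2 OH⁻(aq)
With molar solubility s: [Co²⁺] = s, [OH⁻] = 2s.
Ksp = [Co²⁺][OH⁻]^2 = s · (2s)^2 = 4s^3
Ksp = 4 × (7.3×10⁻⁶)^3 = 1.6×10⁻¹⁵

Ksp = 1.6×10⁻¹⁵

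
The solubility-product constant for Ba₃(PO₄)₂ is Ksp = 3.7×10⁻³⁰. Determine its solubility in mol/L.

Ba₃(PO₄)₂(s) ⇌ 3 Ba²⁺(aq) + 2 PO₄³⁻(aq)
Call the molar solubility s, so that [Ba²⁺] = 3s and [PO₄³⁻] = 2s.
Ksp = [Ba²⁺]^3[PO₄³⁻]^2 = (3s)^3 · (2s)^2 = 108s^5
108s^5 = 3.7×10⁻³⁰  ⇒  s^5 = 3.4×10⁻³²
s = (3.4×10⁻³²)^(1/5) = 5.1×10⁻⁷ mol/L

5.1×10⁻⁷ M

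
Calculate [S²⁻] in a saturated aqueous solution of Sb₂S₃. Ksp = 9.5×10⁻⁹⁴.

2.9×10⁻¹⁹ M

Sb₂S₃(s) ⇌ 2 Sb³⁺(aq) + 3 S²⁻(aq)
If s mol/L of Sb₂S₃ dissolves, [Sb³⁺] = 2s and [S²⁻] = 3s.
Ksp = [Sb³⁺]^2[S²⁻]^3 = (2s)^2 · (3s)^3 = 108s^5 = 9.5×10⁻⁹⁴
s = 9.7×10⁻²⁰ M
[S²⁻] = 3s = 2.9×10⁻¹⁹ M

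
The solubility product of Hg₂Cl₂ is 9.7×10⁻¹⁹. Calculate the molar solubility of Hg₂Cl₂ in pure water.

Hg₂Cl₂(s) ⇌ Hg₂²⁺(aq) + 2 Cl⁻(aq)
If s mol/L of Hg₂Cl₂ dissolves, [Hg₂²⁺] = s and [Cl⁻] = 2s.
Ksp = [Hg₂²⁺][Cl⁻]^2 = s · (2s)^2 = 4s^3
4s^3 = 9.7×10⁻¹⁹  ⇒  s^3 = 2.4×10⁻¹⁹
s = (2.4×10⁻¹⁹)^(1/3) = 6.2×10⁻⁷ mol L⁻¹

6.2×10⁻⁷ M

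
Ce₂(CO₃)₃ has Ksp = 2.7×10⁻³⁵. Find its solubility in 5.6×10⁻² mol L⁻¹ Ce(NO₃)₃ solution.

Ce₂(CO₃)₃(s) ⇌ 2 Ce³⁺(aq) + 3 CO₃²⁻(aq)
The solution already contains Ce³⁺ at 5.6×10⁻² mol L⁻¹. Let s be the molar solubility of Ce₂(CO₃)₃.
[Ce³⁺] ≈ 5.6×10⁻² mol L⁻¹ (common ion dominates); [CO₃²⁻] = 3s.
Ksp = [Ce³⁺]^2[CO₃²⁻]^3 = (5.6×10⁻²)^2(3s)^3
(3s)^3 = 2.7×10⁻³⁵ / (5.6×10⁻²)^2 = 8.6×10⁻³³
s = 6.8×10⁻¹² mol L⁻¹

6.8×10⁻¹² M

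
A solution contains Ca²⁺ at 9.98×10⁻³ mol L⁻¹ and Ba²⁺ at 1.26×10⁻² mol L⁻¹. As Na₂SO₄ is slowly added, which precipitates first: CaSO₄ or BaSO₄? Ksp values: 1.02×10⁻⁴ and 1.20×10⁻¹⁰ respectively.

Each salt precipitates once Q = Ksp for that salt.
For CaSO₄: [SO₄²⁻] = (Ksp/[Ca²⁺]) = 1.02×10⁻² mol L⁻¹
For BaSO₄: [SO₄²⁻] = (Ksp/[Ba²⁺]) = 9.52×10⁻⁹ mol L⁻¹
The smaller threshold [SO₄²⁻] is reached first, so BaSO₄ precipitates first.

BaSO₄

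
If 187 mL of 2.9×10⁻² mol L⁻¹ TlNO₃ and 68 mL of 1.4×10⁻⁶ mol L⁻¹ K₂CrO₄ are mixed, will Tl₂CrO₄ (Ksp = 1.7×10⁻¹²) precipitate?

The combined volume is 255 mL.
[Tl⁺] = (2.9×10⁻²)(187)/255 = 2.1×10⁻² mol L⁻¹
[CrO₄²⁻] = (1.4×10⁻⁶)(68)/255 = 3.7×10⁻⁷ mol L⁻¹
Q = [Tl⁺]^2[CrO₄²⁻] = 1.7×10⁻¹⁰
Q = 1.7×10⁻¹⁰ > Ksp = 1.7×10⁻¹², so the solution is supersaturated and Tl₂CrO₄ precipitates.

Yes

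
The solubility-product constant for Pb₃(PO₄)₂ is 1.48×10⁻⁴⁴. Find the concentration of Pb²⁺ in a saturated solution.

Pb₃(PO₄)₂(s) ⇌ 3 Pb²⁺(aq) + 2 PO₄³⁻(aq)
For each mole of Pb₃(PO₄)₂ that dissolves per liter, [Pb²⁺] = 3s and [PO₄³⁻] = 2s; let s denote this solubility.
Ksp = [Pb²⁺]^3[PO₄³⁻]^2 = (3s)^3 · (2s)^2 = 108s^5 = 1.48×10⁻⁴⁴
s = 6.72×10⁻¹⁰ M
[Pb²⁺] = 3s = 2.02×10⁻⁹ M

2.02×10⁻⁹ M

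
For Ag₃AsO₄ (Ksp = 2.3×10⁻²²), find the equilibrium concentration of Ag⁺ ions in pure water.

5.1×10⁻⁶ M

Ag₃AsO₄(s) ⇌ 3 Ag⁺(aq) + AsO₄³⁻(aq)
With molar solubility s: [Ag⁺] = 3s, [AsO₄³⁻] = s.
Ksp = [Ag⁺]^3[AsO₄³⁻] = (3s)^3 · s = 27s^4 = 2.3×10⁻²²
s = 1.7×10⁻⁶ mol L⁻¹
[Ag⁺] = 3s = 5.1×10⁻⁶ mol L⁻¹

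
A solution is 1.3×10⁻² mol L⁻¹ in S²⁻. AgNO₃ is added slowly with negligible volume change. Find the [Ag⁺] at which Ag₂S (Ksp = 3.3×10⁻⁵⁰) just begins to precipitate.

1.6×10⁻²⁴ M

Precipitation begins when Q = Ksp.
Ag₂S(s) ⇌ 2 Ag⁺(aq) + S²⁻(aq)
Ksp = [Ag⁺]^2[S²⁻] = [Ag⁺]^2(1.3×10⁻²)
[Ag⁺]^2 = 3.3×10⁻⁵⁰ / (1.3×10⁻²) = 2.5×10⁻⁴⁸
[Ag⁺] = 1.6×10⁻²⁴ mol L⁻¹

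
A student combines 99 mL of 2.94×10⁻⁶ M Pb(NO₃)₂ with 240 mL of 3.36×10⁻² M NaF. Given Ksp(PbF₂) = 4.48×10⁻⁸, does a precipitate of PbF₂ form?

After mixing, V = 99 mL + 240 mL = 339 mL.
[Pb²⁺] = (2.94×10⁻⁶)(99)/339 = 8.59×10⁻⁷ M
[F⁻] = (3.36×10⁻²)(240)/339 = 2.38×10⁻² M
Q = [Pb²⁺][F⁻]^2 = 4.86×10⁻¹⁰
Since Q (4.86×10⁻¹⁰) is less than Ksp (4.48×10⁻⁸), no PbF₂ precipitates.

No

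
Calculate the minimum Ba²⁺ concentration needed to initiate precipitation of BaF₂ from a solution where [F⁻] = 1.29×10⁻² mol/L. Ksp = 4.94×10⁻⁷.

2.97×10⁻³ M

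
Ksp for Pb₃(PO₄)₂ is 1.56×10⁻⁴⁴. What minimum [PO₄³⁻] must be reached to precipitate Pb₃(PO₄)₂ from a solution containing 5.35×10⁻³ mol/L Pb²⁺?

3.19×10⁻¹⁹ M

Precipitation of each salt begins when its ion product equals Ksp.
Pb₃(PO₄)₂(s) ⇌ 3 Pb²⁺(aq) + 2 PO₄³⁻(aq)
Ksp = [Pb²⁺]^3[PO₄³⁻]^2 = [PO₄³⁻]^2(5.35×10⁻³)^3
[PO₄³⁻]^2 = 1.56×10⁻⁴⁴ / (5.35×10⁻³)^3 = 1.02×10⁻³⁷
[PO₄³⁻] = 3.19×10⁻¹⁹ mol/L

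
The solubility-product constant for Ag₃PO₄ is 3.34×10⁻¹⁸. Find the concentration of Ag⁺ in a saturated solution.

5.63×10⁻⁵ M

Ag₃PO₄(s) ⇌ 3 Ag⁺(aq) + PO₄³⁻(aq)
If s mol/L of Ag₃PO₄ dissolves, [Ag⁺] = 3s and [PO₄³⁻] = s.
Ksp = [Ag⁺]^3[PO₄³⁻] = (3s)^3 · s = 27s^4 = 3.34×10⁻¹⁸
s = 1.88×10⁻⁵ mol/L
[Ag⁺] = 3s = 5.63×10⁻⁵ mol/L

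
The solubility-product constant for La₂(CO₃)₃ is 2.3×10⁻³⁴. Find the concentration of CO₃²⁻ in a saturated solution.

La₂(CO₃)₃(s) ⇌ 2 La³⁺(aq) + 3 CO₃²⁻(aq)
If s mol/L of La₂(CO₃)₃ dissolves, [La³⁺] = 2s and [CO₃²⁻] = 3s.
Ksp = [La³⁺]^2[CO₃²⁻]^3 = (2s)^2 · (3s)^3 = 108s^5 = 2.3×10⁻³⁴
s = 7.3×10⁻⁸ mol/L
[CO₃²⁻] = 3s = 2.2×10⁻⁷ mol/L

2.2×10⁻⁷ M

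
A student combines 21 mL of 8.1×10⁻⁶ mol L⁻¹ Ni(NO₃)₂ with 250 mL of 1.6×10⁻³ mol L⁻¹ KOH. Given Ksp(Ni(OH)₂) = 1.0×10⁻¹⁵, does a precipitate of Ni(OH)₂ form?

Yes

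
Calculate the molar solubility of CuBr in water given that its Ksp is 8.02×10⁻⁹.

CuBr(s) ⇌ Cu⁺(aq) + Br⁻(aq)
For each mole of CuBr that dissolves per liter, [Cu⁺] = s and [Br⁻] = s; let s denote this solubility.
Ksp = [Cu⁺][Br⁻] = s · s = s^2
s^2 = 8.02×10⁻⁹
s = (8.02×10⁻⁹)^(1/2) = 8.96×10⁻⁵ M

8.96×10⁻⁵ M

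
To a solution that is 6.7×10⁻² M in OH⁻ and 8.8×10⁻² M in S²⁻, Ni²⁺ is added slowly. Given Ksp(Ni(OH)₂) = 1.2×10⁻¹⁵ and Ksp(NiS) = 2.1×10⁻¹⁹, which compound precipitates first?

The threshold for precipitation is Q = Ksp.
For Ni(OH)₂: [Ni²⁺] = (Ksp/[OH⁻]^2) = 2.7×10⁻¹³ M
For NiS: [Ni²⁺] = (Ksp/[S²⁻]) = 2.4×10⁻¹⁸ M
The smaller threshold [Ni²⁺] is reached first, so NiS precipitates first.

NiS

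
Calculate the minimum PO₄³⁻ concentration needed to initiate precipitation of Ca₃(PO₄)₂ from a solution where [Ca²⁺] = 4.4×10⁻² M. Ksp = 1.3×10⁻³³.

3.9×10⁻¹⁵ M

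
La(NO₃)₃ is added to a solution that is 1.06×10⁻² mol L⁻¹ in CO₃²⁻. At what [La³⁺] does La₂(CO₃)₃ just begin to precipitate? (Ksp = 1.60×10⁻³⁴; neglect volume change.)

A salt starts to precipitate once the ion product Q reaches its Ksp.
La₂(CO₃)₃(s) ⇌ 2 La³⁺(aq) + 3 CO₃²⁻(aq)
Ksp = [La³⁺]^2[CO₃²⁻]^3 = [La³⁺]^2(1.06×10⁻²)^3
[La³⁺]^2 = 1.60×10⁻³⁴ / (1.06×10⁻²)^3 = 1.34×10⁻²⁸
[La³⁺] = 1.16×10⁻¹⁴ mol L⁻¹

1.16×10⁻¹⁴ M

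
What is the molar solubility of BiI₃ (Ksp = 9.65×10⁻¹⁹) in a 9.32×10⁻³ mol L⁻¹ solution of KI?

1.19×10⁻¹² M

BiI₃(s) ⇌ Bi³⁺(aq) + 3 I⁻(aq)
The solution already contains I⁻ at 9.32×10⁻³ mol L⁻¹. Let s be the molar solubility of BiI₃.
[I⁻] ≈ 9.32×10⁻³ mol L⁻¹ (common ion dominates); [Bi³⁺] = s.
Ksp = [Bi³⁺][I⁻]^3 = s(9.32×10⁻³)^3
s = 9.65×10⁻¹⁹ / (9.32×10⁻³)^3 = 1.19×10⁻¹²
s = 1.19×10⁻¹² mol L⁻¹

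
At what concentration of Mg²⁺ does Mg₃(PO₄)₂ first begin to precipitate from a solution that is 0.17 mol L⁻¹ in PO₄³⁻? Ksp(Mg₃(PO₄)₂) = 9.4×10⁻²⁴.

6.9×10⁻⁸ M

A salt starts to precipitate once the ion product Q reaches its Ksp.
Mg₃(PO₄)₂(s) ⇌ 3 Mg²⁺(aq) + 2 PO₄³⁻(aq)
Ksp = [Mg²⁺]^3[PO₄³⁻]^2 = [Mg²⁺]^3(0.17)^2
[Mg²⁺]^3 = 9.4×10⁻²⁴ / (0.17)^2 = 3.3×10⁻²²
[Mg²⁺] = 6.9×10⁻⁸ mol L⁻¹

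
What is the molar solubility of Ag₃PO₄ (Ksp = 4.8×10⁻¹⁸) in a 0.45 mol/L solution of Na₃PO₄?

Ag₃PO₄(s) ⇌ 3 Ag⁺(aq) + PO₄³⁻(aq)
Let s be the solubility of Ag₃PO₄ here. The common ion gives [PO₄³⁻] ≈ 0.45 mol/L, and [Ag⁺] = 3s.
Ksp = [Ag⁺]^3[PO₄³⁻] = (3s)^3(0.45)
(3s)^3 = 4.8×10⁻¹⁸ / (0.45) = 1.1×10⁻¹⁷
s = 7.3×10⁻⁷ mol/L

7.3×10⁻⁷ M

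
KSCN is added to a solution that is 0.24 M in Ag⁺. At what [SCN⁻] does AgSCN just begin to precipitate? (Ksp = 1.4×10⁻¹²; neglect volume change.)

A salt starts to precipitate once the ion product Q reaches its Ksp.
AgSCN(s) ⇌ Ag⁺(aq) + SCN⁻(aq)
Ksp = [Ag⁺][SCN⁻] = [SCN⁻](0.24)
[SCN⁻] = 1.4×10⁻¹² / (0.24) = 5.8×10⁻¹²
[SCN⁻] = 5.8×10⁻¹² M

5.8×10⁻¹² M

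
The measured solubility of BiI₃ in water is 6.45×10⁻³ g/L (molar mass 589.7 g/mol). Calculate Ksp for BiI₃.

Ksp = 3.86×10⁻¹⁹

Convert to molarity: s = 6.45×10⁻³ / 589.7 = 1.0938×10⁻⁵ mol/L
BiI₃(s) ⇌ Bi³⁺(aq) + 3 I⁻(aq)
For each mole of BiI₃ that dissolves per liter, [Bi³⁺] = s and [I⁻] = 3s; let s denote this solubility.
Ksp = [Bi³⁺][I⁻]^3 = s · (3s)^3 = 27s^4
Ksp = 27 × (1.0938×10⁻⁵)^4 = 3.86×10⁻¹⁹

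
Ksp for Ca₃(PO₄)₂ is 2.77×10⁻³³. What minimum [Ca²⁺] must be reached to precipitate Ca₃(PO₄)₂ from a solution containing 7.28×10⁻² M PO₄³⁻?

A salt starts to precipitate once the ion product Q reaches its Ksp.
Ca₃(PO₄)₂(s) ⇌ 3 Ca²⁺(aq) + 2 PO₄³⁻(aq)
Ksp = [Ca²⁺]^3[PO₄³⁻]^2 = [Ca²⁺]^3(7.28×10⁻²)^2
[Ca²⁺]^3 = 2.77×10⁻³³ / (7.28×10⁻²)^2 = 5.23×10⁻³¹
[Ca²⁺] = 8.06×10⁻¹¹ M

8.06×10⁻¹¹ M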